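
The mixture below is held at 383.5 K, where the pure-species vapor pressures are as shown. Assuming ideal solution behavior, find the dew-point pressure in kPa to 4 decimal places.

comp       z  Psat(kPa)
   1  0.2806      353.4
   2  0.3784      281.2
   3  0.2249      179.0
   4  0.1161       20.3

Pdew = 109.7057 kPa

At the dew point ψ → 1, so Σzᵢ/Kᵢ = 1 with Kᵢ = Pᵢˢᵃᵗ/P ⇒ 1/P = Σzᵢ/Pᵢˢᵃᵗ.
1/P = 0.2806/353.4 + 0.3784/281.2 + 0.2249/179.0 + 0.1161/20.3 = 0.0091153 ⇒ P = 109.7057 kPa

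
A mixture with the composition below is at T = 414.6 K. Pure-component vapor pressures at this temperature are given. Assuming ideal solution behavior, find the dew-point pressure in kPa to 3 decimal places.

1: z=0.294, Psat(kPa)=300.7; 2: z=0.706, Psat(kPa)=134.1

Pdew = 160.194 kPa

At the dew point ψ → 1, so Σzᵢ/Kᵢ = 1 with Kᵢ = Pᵢˢᵃᵗ/P ⇒ 1/P = Σzᵢ/Pᵢˢᵃᵗ.
1/P = 0.294/300.7 + 0.706/134.1 = 0.006242 ⇒ P = 160.194 kPa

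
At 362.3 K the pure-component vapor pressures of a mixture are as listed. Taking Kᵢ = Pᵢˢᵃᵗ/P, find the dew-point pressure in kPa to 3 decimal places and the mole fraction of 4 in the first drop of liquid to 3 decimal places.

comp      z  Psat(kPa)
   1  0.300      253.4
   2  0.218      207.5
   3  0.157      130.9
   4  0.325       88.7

Pdew = 140.886 kPa, x_4 = 0.516

At the dew point ψ → 1, so Σzᵢ/Kᵢ = 1 with Kᵢ = Pᵢˢᵃᵗ/P ⇒ 1/P = Σzᵢ/Pᵢˢᵃᵗ.
1/P = 0.300/253.4 + 0.218/207.5 + 0.157/130.9 + 0.325/88.7 = 0.007098 ⇒ P = 140.886 kPa
xᵢ = zᵢP/Pᵢˢᵃᵗ ⇒ x_4 = 0.325·140.886/88.7 = 0.516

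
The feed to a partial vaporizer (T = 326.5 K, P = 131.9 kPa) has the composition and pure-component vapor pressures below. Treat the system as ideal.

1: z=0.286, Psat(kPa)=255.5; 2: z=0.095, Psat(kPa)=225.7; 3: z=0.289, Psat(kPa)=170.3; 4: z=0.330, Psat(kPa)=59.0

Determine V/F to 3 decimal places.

V/F = 0.647

Raoult's law: Kᵢ = Pᵢˢᵃᵗ/P = Pᵢˢᵃᵗ/131.9.
  K_1 = 255.5/131.9 = 1.93707, K_2 = 225.7/131.9 = 1.71114, K_3 = 170.3/131.9 = 1.29113, K_4 = 59.0/131.9 = 0.44731
Newton iteration, V/F⁰ = 0.5:
  V/F = 0.500: g = 0.0537, g' = -0.354 → V/F = 0.652
  V/F = 0.652: g = -0.0019, g' = -0.383 → V/F = 0.647
Converged at V/F = 0.647.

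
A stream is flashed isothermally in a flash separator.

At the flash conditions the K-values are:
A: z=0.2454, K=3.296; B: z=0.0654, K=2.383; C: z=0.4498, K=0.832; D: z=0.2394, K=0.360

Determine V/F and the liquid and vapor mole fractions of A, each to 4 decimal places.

Rachford–Rice: g(V/F) = Σ zᵢ(Kᵢ−1)/(1+V/F(Kᵢ−1)) = 0.
g(0) = ΣzᵢKᵢ − 1 = 0.4251 and g(1) = 1 − Σzᵢ/Kᵢ = -0.3075, so a root lies in (0, 1).
Iterate (Newton) starting at V/F = 0.5:
  V/F = 0.5000: g = 0.00797, g' = -0.5513 → V/F = 0.5145
Converged at V/F = 0.5145.
Compositions from xᵢ = zᵢ/(1+V/F(Kᵢ−1)), yᵢ = Kᵢxᵢ:
  A: x = 0.1125, y = 0.3708
  B: x = 0.0382, y = 0.0911
  C: x = 0.4924, y = 0.4096
  D: x = 0.3569, y = 0.1285

V/F = 0.5145, x_A = 0.1125, y_A = 0.3708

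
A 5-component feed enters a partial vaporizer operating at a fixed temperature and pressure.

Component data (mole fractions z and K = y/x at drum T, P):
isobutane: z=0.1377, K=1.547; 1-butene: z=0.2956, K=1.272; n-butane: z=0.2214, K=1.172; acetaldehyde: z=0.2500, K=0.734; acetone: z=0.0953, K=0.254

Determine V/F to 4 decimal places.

V/F = 0.3674

Rachford–Rice: g(V/F) = Σ zᵢ(Kᵢ−1)/(1+V/F(Kᵢ−1)) = 0.
g(0) = ΣzᵢKᵢ − 1 = 0.0562 and g(1) = 1 − Σzᵢ/Kᵢ = -0.2261, so a root lies in (0, 1).
Newton–Raphson from V/F = 0.62:
  V/F = 0.6200: g = -0.05245, g' = -0.2533 → V/F = 0.4129
  V/F = 0.4129: g = -0.00817, g' = -0.1839 → V/F = 0.3685
  V/F = 0.3685: g = -0.00020, g' = -0.1750 → V/F = 0.3674
Converged at V/F = 0.3674.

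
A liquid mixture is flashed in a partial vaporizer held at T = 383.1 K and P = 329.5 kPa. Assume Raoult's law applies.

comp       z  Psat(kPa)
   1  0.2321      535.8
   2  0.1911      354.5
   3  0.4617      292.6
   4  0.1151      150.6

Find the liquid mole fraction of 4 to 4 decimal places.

Raoult's law: Kᵢ = Pᵢˢᵃᵗ/P = Pᵢˢᵃᵗ/329.5.
  K_1 = 535.8/329.5 = 1.626100, K_2 = 354.5/329.5 = 1.075873, K_3 = 292.6/329.5 = 0.888012, K_4 = 150.6/329.5 = 0.457056
Rachford–Rice: g(ψ) = Σ zᵢ(Kᵢ−1)/(1+ψ(Kᵢ−1)) = 0.
Feasibility: ΣzᵢKᵢ = 1.0456, Σzᵢ/Kᵢ = 1.0921 — both > 1, two phases present.
Newton iteration, ψ⁰ = 0.5:
  ψ = 0.5000: g = -0.01591, g' = -0.1242 → ψ = 0.3719
  ψ = 0.3719: g = -0.00029, g' = -0.1205 → ψ = 0.3696
Converged at ψ = 0.3696.
Compositions from xᵢ = zᵢ/(1+ψ(Kᵢ−1)), yᵢ = Kᵢxᵢ:
  1: x = 0.1885, y = 0.3065
  2: x = 0.1859, y = 0.2000
  3: x = 0.4816, y = 0.4277
  4: x = 0.1440, y = 0.0658

x_4 = 0.1440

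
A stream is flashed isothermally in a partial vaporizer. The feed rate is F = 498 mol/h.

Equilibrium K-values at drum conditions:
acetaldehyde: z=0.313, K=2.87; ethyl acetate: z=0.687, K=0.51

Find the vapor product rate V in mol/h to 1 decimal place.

V = 135.2 mol/h

Rachford–Rice: g(V/F) = Σ zᵢ(Kᵢ−1)/(1+V/F(Kᵢ−1)) = 0.
Check two-phase: ΣzᵢKᵢ = 1.249 > 1 and Σzᵢ/Kᵢ = 1.456 > 1, so g(0) = 0.249 > 0 and g(1) = -0.456 < 0.
Binary case is linear: z₁(K₁−1)(1+V/F(K₂−1)) + z₂(K₂−1)(1+V/F(K₁−1)) = 0
⇒ V/F = [z₁(K₁−1)+z₂(K₂−1)] / [−(K₁−1)(K₂−1)] = 0.2487/0.9163 = 0.271
Then V = V/F·F = 0.2714·498 = 135.2 mol/h and L = F − V = 362.8 mol/h.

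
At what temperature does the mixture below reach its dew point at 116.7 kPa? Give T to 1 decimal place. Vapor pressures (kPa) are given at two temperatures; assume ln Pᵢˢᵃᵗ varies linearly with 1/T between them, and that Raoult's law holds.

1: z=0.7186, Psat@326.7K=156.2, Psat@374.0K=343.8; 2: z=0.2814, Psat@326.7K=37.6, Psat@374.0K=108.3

T = 342.3 K

Dew-point temperature: Σzᵢ·P/Pᵢˢᵃᵗ(T) = 1. Interpolate ln Pᵢˢᵃᵗ = aᵢ + bᵢ/T.
  T = 326.7 K: ΣzᵢP/Pᵢˢᵃᵗ = 1.4103
  T = 374.0 K: ΣzᵢP/Pᵢˢᵃᵗ = 0.5471
  T = 350.4 K: ΣzᵢP/Pᵢˢᵃᵗ = 0.8481
  T = 338.5 K: ΣzᵢP/Pᵢˢᵃᵗ = 1.0844
  T = 344.4 K: ΣzᵢP/Pᵢˢᵃᵗ = 0.9578
  T = 341.4 K: ΣzᵢP/Pᵢˢᵃᵗ = 1.0197
  T = 342.9 K: ΣzᵢP/Pᵢˢᵃᵗ = 0.9881
Interpolating between 341.4 K and 342.9 K gives T ≈ 342.3 K.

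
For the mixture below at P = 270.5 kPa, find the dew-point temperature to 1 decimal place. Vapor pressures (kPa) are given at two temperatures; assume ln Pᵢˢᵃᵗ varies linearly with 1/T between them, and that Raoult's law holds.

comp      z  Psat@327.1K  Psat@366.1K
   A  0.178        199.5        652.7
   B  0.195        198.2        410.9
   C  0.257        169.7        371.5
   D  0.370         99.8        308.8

Dew-point temperature: Σzᵢ·P/Pᵢˢᵃᵗ(T) = 1. Interpolate ln Pᵢˢᵃᵗ = aᵢ + bᵢ/T.
  T = 327.1 K: ΣzᵢP/Pᵢˢᵃᵗ = 1.9200
  T = 366.1 K: ΣzᵢP/Pᵢˢᵃᵗ = 0.7134
  T = 346.6 K: ΣzᵢP/Pᵢˢᵃᵗ = 1.1333
  T = 356.4 K: ΣzᵢP/Pᵢˢᵃᵗ = 0.8915
  T = 351.5 K: ΣzᵢP/Pᵢˢᵃᵗ = 1.0032
  T = 353.9 K: ΣzᵢP/Pᵢˢᵃᵗ = 0.9464
Interpolating between 351.5 K and 353.9 K gives T ≈ 351.6 K.

T = 351.6 K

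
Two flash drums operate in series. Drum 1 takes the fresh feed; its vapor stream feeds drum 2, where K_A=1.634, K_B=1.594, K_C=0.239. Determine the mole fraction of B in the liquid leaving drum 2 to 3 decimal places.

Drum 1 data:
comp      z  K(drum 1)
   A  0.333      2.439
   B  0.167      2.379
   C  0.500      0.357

Drum 1:
Rachford–Rice: g(ψ₁) = Σ zᵢ(Kᵢ−1)/(1+ψ₁(Kᵢ−1)) = 0.
Feasibility: ΣzᵢKᵢ = 1.388, Σzᵢ/Kᵢ = 1.607 — both > 1, two phases present.
Newton–Raphson from ψ₁ = 0.44:
  ψ₁ = 0.440: g = -0.0116, g' = -0.784 → ψ₁ = 0.425
Converged at ψ₁ = 0.425.
Drum-1 compositions:
  A: x = 0.207, y = 0.504
  B: x = 0.105, y = 0.250
  C: x = 0.688, y = 0.246
Drum-2 feed = drum-1 vapor: z₂ = (0.5039, 0.2504, 0.2457).
Drum 2:
Let ψ₂ = V/F and solve Σ zᵢ(Kᵢ−1)/(1+ψ₂(Kᵢ−1)) = 0.
g(0) = ΣzᵢKᵢ − 1 = 0.281 and g(1) = 1 − Σzᵢ/Kᵢ = -0.493, so a root lies in (0, 1).
Iterate (Newton) starting at ψ₂ = 0.5:
  ψ₂ = 0.500: g = 0.0555, g' = -0.540 → ψ₂ = 0.603
  ψ₂ = 0.603: g = -0.0047, g' = -0.640 → ψ₂ = 0.595
Converged at ψ₂ = 0.595.
  A: x = 0.366, y = 0.598
  B: x = 0.185, y = 0.295
  C: x = 0.449, y = 0.107

x_B (drum 2) = 0.185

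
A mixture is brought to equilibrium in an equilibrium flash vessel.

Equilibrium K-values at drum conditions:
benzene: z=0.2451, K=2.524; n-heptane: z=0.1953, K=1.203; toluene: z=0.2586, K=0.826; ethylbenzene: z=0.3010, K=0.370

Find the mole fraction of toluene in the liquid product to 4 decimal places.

x_toluene = 0.2742

Material balance + equilibrium reduce to Σ zᵢ(Kᵢ−1)/(1+ψ(Kᵢ−1)) = 0.
g(0) = ΣzᵢKᵢ − 1 = 0.1786 and g(1) = 1 − Σzᵢ/Kᵢ = -0.3860, so a root lies in (0, 1).
Newton–Raphson from ψ = 0.5:
  ψ = 0.5000: g = -0.07813, g' = -0.4540 → ψ = 0.3279
  ψ = 0.3279: g = -0.00048, g' = -0.4588 → ψ = 0.3269
Converged at ψ = 0.3269.
Compositions from xᵢ = zᵢ/(1+ψ(Kᵢ−1)), yᵢ = Kᵢxᵢ:
  benzene: x = 0.1636, y = 0.4129
  n-heptane: x = 0.1831, y = 0.2203
  toluene: x = 0.2742, y = 0.2265
  ethylbenzene: x = 0.3791, y = 0.1402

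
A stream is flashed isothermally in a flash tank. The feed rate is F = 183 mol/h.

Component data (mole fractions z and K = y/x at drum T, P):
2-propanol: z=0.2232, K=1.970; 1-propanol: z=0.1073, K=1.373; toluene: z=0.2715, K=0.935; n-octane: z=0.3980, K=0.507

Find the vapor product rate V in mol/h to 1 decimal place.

Material balance + equilibrium reduce to Σ zᵢ(Kᵢ−1)/(1+V/F(Kᵢ−1)) = 0.
Check two-phase: ΣzᵢKᵢ = 1.0427 > 1 and Σzᵢ/Kᵢ = 1.2668 > 1, so g(0) = 0.0427 > 0 and g(1) = -0.2668 < 0.
Newton iteration, V/F⁰ = 0.5:
  V/F = 0.5000: g = -0.09912, g' = -0.2774 → V/F = 0.1427
  V/F = 0.1427: g = -0.00071, g' = -0.2886 → V/F = 0.1403
Converged at V/F = 0.1403.
Then V = V/F·F = 0.1403·183 = 25.7 mol/h and L = F − V = 157.3 mol/h.

V = 25.7 mol/h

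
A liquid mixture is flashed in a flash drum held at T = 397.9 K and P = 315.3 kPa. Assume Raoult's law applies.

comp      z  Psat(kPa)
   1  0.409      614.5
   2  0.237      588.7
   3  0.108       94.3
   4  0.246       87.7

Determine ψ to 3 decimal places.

ψ = 0.517

Raoult's law: Kᵢ = Pᵢˢᵃᵗ/P = Pᵢˢᵃᵗ/315.3.
  K_1 = 614.5/315.3 = 1.94894, K_2 = 588.7/315.3 = 1.86711, K_3 = 94.3/315.3 = 0.29908, K_4 = 87.7/315.3 = 0.27815
Newton–Raphson from ψ = 0.5:
  ψ = 0.500: g = 0.0122, g' = -0.696 → ψ = 0.517
Converged at ψ = 0.517.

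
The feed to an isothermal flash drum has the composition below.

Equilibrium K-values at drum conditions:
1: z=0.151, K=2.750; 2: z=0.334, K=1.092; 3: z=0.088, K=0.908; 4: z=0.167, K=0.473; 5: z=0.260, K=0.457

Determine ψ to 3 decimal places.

Material balance + equilibrium reduce to Σ zᵢ(Kᵢ−1)/(1+ψ(Kᵢ−1)) = 0.
g(0) = ΣzᵢKᵢ − 1 = 0.058 and g(1) = 1 − Σzᵢ/Kᵢ = -0.380, so a root lies in (0, 1).
Newton–Raphson from ψ = 0.5:
  ψ = 0.500: g = -0.1515, g' = -0.365 → ψ = 0.085
  ψ = 0.085: g = 0.0123, g' = -0.489 → ψ = 0.110
  ψ = 0.110: g = 0.0003, g' = -0.468 → ψ = 0.111
Converged at ψ = 0.111.

ψ = 0.111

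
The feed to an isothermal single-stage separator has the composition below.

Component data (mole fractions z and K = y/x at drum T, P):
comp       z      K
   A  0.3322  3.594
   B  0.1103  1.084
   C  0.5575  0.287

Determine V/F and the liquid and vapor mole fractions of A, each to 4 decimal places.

Rachford–Rice: g(V/F) = Σ zᵢ(Kᵢ−1)/(1+V/F(Kᵢ−1)) = 0.
Feasibility: ΣzᵢKᵢ = 1.4735, Σzᵢ/Kᵢ = 2.1367 — both > 1, two phases present.
Newton iteration, V/F⁰ = 0.5:
  V/F = 0.5000: g = -0.23367, g' = -1.1088 → V/F = 0.2893
  V/F = 0.2893: g = 0.00058, g' = -1.1802 → V/F = 0.2898
Converged at V/F = 0.2898.
Compositions from xᵢ = zᵢ/(1+V/F(Kᵢ−1)), yᵢ = Kᵢxᵢ:
  A: x = 0.1897, y = 0.6816
  B: x = 0.1077, y = 0.1167
  C: x = 0.7027, y = 0.2017

V/F = 0.2898, x_A = 0.1897, y_A = 0.6816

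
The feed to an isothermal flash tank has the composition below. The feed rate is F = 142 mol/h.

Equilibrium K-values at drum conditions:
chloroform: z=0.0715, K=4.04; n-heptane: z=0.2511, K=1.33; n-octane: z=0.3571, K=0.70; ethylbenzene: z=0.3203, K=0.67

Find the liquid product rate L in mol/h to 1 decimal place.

L = 119.0 mol/h

Rachford–Rice: g(ψ) = Σ zᵢ(Kᵢ−1)/(1+ψ(Kᵢ−1)) = 0.
Feasibility: ΣzᵢKᵢ = 1.0874, Σzᵢ/Kᵢ = 1.1947 — both > 1, two phases present.
Iterate (Newton) starting at ψ = 0.5:
  ψ = 0.5000: g = -0.09524, g' = -0.2187 → ψ = 0.0645
  ψ = 0.0645: g = 0.04560, g' = -0.5578 → ψ = 0.1463
  ψ = 0.1463: g = 0.00639, g' = -0.4151 → ψ = 0.1617
  ψ = 0.1617: g = 0.00015, g' = -0.3961 → ψ = 0.1621
Converged at ψ = 0.1621.
Then V = ψ·F = 0.1621·142 = 23.0 mol/h and L = F − V = 119.0 mol/h.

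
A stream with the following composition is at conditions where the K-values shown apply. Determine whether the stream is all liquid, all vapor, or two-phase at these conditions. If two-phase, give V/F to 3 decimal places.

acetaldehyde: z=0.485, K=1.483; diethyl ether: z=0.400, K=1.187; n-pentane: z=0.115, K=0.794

all vapor

ΣzᵢKᵢ = 1.285; Σzᵢ/Kᵢ = 0.809.
Since Σzᵢ/Kᵢ < 1 the mixture is above its dew point — single vapor phase.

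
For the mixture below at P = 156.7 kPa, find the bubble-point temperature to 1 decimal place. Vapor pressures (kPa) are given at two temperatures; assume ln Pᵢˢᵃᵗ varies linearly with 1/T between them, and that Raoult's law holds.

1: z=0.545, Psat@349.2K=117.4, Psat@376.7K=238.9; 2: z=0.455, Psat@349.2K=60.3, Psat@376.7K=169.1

T = 366.9 K

Bubble-point temperature: ΣzᵢPᵢˢᵃᵗ(T) = P. Interpolate ln Pᵢˢᵃᵗ = aᵢ + bᵢ/T.
  T = 349.2 K: ΣzᵢPᵢˢᵃᵗ = 91.42 kPa
  T = 376.7 K: ΣzᵢPᵢˢᵃᵗ = 207.14 kPa
  T = 362.9 K: ΣzᵢPᵢˢᵃᵗ = 139.15 kPa
  T = 369.8 K: ΣzᵢPᵢˢᵃᵗ = 170.29 kPa
  T = 366.4 K: ΣzᵢPᵢˢᵃᵗ = 154.28 kPa
  T = 368.1 K: ΣzᵢPᵢˢᵃᵗ = 162.12 kPa
Interpolating between 366.4 K and 368.1 K gives T ≈ 366.9 K.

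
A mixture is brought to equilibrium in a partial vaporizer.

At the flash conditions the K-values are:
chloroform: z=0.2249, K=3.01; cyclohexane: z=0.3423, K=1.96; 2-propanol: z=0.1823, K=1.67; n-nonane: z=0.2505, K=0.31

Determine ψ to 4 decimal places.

Rachford–Rice: g(ψ) = Σ zᵢ(Kᵢ−1)/(1+ψ(Kᵢ−1)) = 0.
Check two-phase: ΣzᵢKᵢ = 1.7300 > 1 and Σzᵢ/Kᵢ = 1.1666 > 1, so g(0) = 0.7300 > 0 and g(1) = -0.1666 < 0.
Newton–Raphson from ψ = 0.54:
  ψ = 0.5400: g = 0.24738, g' = -0.6929 → ψ = 0.8970
  ψ = 0.8970: g = -0.03949, g' = -1.0601 → ψ = 0.8598
  ψ = 0.8598: g = -0.00173, g' = -0.9706 → ψ = 0.8580
Converged at ψ = 0.8580.

ψ = 0.8580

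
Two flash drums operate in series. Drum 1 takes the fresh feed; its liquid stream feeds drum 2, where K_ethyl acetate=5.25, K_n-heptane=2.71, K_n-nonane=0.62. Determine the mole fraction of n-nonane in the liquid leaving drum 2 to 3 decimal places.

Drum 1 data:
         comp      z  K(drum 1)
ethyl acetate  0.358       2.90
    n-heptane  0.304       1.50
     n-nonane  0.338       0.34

Drum 1:
Iterate (Newton) starting at ψ₁ = 0.5:
  ψ₁ = 0.500: g = 0.1375, g' = -0.717 → ψ₁ = 0.692
  ψ₁ = 0.692: g = -0.0037, g' = -0.782 → ψ₁ = 0.687
Converged at ψ₁ = 0.687.
Drum-1 compositions:
  ethyl acetate: x = 0.155, y = 0.450
  n-heptane: x = 0.226, y = 0.339
  n-nonane: x = 0.618, y = 0.210
Drum-2 feed = drum-1 liquid: z₂ = (0.1553, 0.2263, 0.6184).
Drum 2:
Iterate (Newton) starting at ψ₂ = 0.5:
  ψ₂ = 0.500: g = 0.1296, g' = -0.616 → ψ₂ = 0.711
  ψ₂ = 0.711: g = 0.0169, g' = -0.476 → ψ₂ = 0.746
  ψ₂ = 0.746: g = 0.0002, g' = -0.463 → ψ₂ = 0.747
Converged at ψ₂ = 0.747.
  ethyl acetate: x = 0.037, y = 0.195
  n-heptane: x = 0.099, y = 0.269
  n-nonane: x = 0.863, y = 0.535

x_n-nonane (drum 2) = 0.863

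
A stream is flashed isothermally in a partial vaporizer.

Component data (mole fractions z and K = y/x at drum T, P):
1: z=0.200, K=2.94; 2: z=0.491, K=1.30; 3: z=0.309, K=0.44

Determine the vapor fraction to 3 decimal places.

Rachford–Rice: g(ψ) = Σ zᵢ(Kᵢ−1)/(1+ψ(Kᵢ−1)) = 0.
g(0) = ΣzᵢKᵢ − 1 = 0.362 and g(1) = 1 − Σzᵢ/Kᵢ = -0.148, so a root lies in (0, 1).
Newton–Raphson from ψ = 0.5:
  ψ = 0.500: g = 0.0847, g' = -0.414 → ψ = 0.704
Converged at ψ = 0.704.

ψ = 0.704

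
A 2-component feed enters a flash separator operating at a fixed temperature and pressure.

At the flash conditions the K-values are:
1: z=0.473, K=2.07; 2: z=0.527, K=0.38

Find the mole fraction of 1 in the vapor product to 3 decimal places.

y_1 = 0.759

Let β = V/F and solve Σ zᵢ(Kᵢ−1)/(1+β(Kᵢ−1)) = 0.
g(0) = ΣzᵢKᵢ − 1 = 0.179 and g(1) = 1 − Σzᵢ/Kᵢ = -0.615, so a root lies in (0, 1).
Binary case is linear: z₁(K₁−1)(1+β(K₂−1)) + z₂(K₂−1)(1+β(K₁−1)) = 0
⇒ β = [z₁(K₁−1)+z₂(K₂−1)] / [−(K₁−1)(K₂−1)] = 0.1794/0.6634 = 0.270
Compositions from xᵢ = zᵢ/(1+β(Kᵢ−1)), yᵢ = Kᵢxᵢ:
  1: x = 0.367, y = 0.759
  2: x = 0.633, y = 0.241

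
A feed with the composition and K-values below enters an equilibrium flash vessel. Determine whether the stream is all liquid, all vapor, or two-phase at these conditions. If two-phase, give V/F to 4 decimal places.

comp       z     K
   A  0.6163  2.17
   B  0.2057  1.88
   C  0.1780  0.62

ΣzᵢKᵢ = 1.8344; Σzᵢ/Kᵢ = 0.6805.
Since Σzᵢ/Kᵢ < 1 the mixture is above its dew point — single vapor phase.

all vapor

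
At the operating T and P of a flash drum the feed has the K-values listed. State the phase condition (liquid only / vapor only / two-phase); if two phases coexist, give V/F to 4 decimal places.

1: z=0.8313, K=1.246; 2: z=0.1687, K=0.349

two-phase, V/F = 0.5912

ΣzᵢKᵢ = 1.0947; Σzᵢ/Kᵢ = 1.1506.
Both exceed 1, so a two-phase solution exists.
Let ψ = V/F and solve Σ zᵢ(Kᵢ−1)/(1+ψ(Kᵢ−1)) = 0.
Binary case is linear: z₁(K₁−1)(1+ψ(K₂−1)) + z₂(K₂−1)(1+ψ(K₁−1)) = 0
⇒ ψ = [z₁(K₁−1)+z₂(K₂−1)] / [−(K₁−1)(K₂−1)] = 0.09468/0.16015 = 0.5912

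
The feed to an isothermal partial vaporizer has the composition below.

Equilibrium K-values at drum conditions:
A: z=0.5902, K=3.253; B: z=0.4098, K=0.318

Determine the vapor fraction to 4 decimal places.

ψ = 0.6835

Let ψ = V/F and solve Σ zᵢ(Kᵢ−1)/(1+ψ(Kᵢ−1)) = 0.
Feasibility: ΣzᵢKᵢ = 2.0502, Σzᵢ/Kᵢ = 1.4701 — both > 1, two phases present.
Iterate (Newton) starting at ψ = 0.5:
  ψ = 0.5000: g = 0.20121, g' = -1.1014 → ψ = 0.6827
  ψ = 0.6827: g = 0.00093, g' = -1.1325 → ψ = 0.6835
Converged at ψ = 0.6835.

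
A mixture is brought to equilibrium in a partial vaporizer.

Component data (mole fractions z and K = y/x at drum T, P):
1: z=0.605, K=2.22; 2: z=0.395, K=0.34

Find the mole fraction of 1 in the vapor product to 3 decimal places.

Let ψ = V/F and solve Σ zᵢ(Kᵢ−1)/(1+ψ(Kᵢ−1)) = 0.
Check two-phase: ΣzᵢKᵢ = 1.477 > 1 and Σzᵢ/Kᵢ = 1.434 > 1, so g(0) = 0.477 > 0 and g(1) = -0.434 < 0.
Newton iteration, ψ⁰ = 0.48:
  ψ = 0.480: g = 0.0839, g' = -0.727 → ψ = 0.595
  ψ = 0.595: g = -0.0020, g' = -0.769 → ψ = 0.593
Converged at ψ = 0.593.
Compositions from xᵢ = zᵢ/(1+ψ(Kᵢ−1)), yᵢ = Kᵢxᵢ:
  1: x = 0.351, y = 0.779
  2: x = 0.649, y = 0.221

y_1 = 0.779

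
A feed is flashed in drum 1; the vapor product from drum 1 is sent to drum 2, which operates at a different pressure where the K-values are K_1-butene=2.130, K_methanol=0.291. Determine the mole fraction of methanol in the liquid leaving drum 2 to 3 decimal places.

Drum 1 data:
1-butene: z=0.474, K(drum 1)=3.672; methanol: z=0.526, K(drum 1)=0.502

x_methanol (drum 2) = 0.614

Drum 1:
Material balance + equilibrium reduce to Σ zᵢ(Kᵢ−1)/(1+ψ₁(Kᵢ−1)) = 0.
Check two-phase: ΣzᵢKᵢ = 2.005 > 1 and Σzᵢ/Kᵢ = 1.177 > 1, so g(0) = 1.005 > 0 and g(1) = -0.177 < 0.
Binary case is linear: z₁(K₁−1)(1+ψ₁(K₂−1)) + z₂(K₂−1)(1+ψ₁(K₁−1)) = 0
⇒ ψ₁ = [z₁(K₁−1)+z₂(K₂−1)] / [−(K₁−1)(K₂−1)] = 1.0046/1.3307 = 0.755
Drum-1 compositions:
  1-butene: x = 0.157, y = 0.577
  methanol: x = 0.843, y = 0.423
Drum-2 feed = drum-1 vapor: z₂ = (0.5769, 0.4231).
Drum 2:
Newton–Raphson from ψ₂ = 0.48:
  ψ₂ = 0.480: g = -0.0321, g' = -0.798 → ψ₂ = 0.440
  ψ₂ = 0.440: g = -0.0004, g' = -0.778 → ψ₂ = 0.439
Converged at ψ₂ = 0.439.
  1-butene: x = 0.386, y = 0.821
  methanol: x = 0.614, y = 0.179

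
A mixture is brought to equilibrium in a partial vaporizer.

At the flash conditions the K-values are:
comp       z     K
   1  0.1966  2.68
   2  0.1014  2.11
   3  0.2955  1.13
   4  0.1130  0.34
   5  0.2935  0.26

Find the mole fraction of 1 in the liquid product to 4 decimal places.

Material balance + equilibrium reduce to Σ zᵢ(Kᵢ−1)/(1+V/F(Kᵢ−1)) = 0.
Check two-phase: ΣzᵢKᵢ = 1.1895 > 1 and Σzᵢ/Kᵢ = 1.8441 > 1, so g(0) = 0.1895 > 0 and g(1) = -0.8441 < 0.
Newton iteration, V/F⁰ = 0.69:
  V/F = 0.6900: g = -0.32877, g' = -1.0003 → V/F = 0.3613
  V/F = 0.3613: g = -0.07183, g' = -0.6674 → V/F = 0.2537
  V/F = 0.2537: g = -0.00036, g' = -0.6682 → V/F = 0.2531
Converged at V/F = 0.2531.
Compositions from xᵢ = zᵢ/(1+V/F(Kᵢ−1)), yᵢ = Kᵢxᵢ:
  1: x = 0.1379, y = 0.3697
  2: x = 0.0792, y = 0.1670
  3: x = 0.2861, y = 0.3233
  4: x = 0.1357, y = 0.0461
  5: x = 0.3612, y = 0.0939

x_1 = 0.1379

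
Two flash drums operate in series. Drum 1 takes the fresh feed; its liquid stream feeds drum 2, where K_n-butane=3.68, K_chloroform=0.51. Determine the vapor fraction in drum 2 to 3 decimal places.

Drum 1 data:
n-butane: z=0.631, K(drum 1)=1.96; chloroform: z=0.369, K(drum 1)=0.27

V/F (drum 2) = 0.670

Drum 1:
Binary case is linear: z₁(K₁−1)(1+ψ₁(K₂−1)) + z₂(K₂−1)(1+ψ₁(K₁−1)) = 0
⇒ ψ₁ = [z₁(K₁−1)+z₂(K₂−1)] / [−(K₁−1)(K₂−1)] = 0.3364/0.7008 = 0.480
Drum-1 compositions:
  n-butane: x = 0.432, y = 0.847
  chloroform: x = 0.568, y = 0.153
Drum-2 feed = drum-1 liquid: z₂ = (0.4320, 0.5680).
Drum 2:
Newton iteration, ψ₂⁰ = 0.6:
  ψ₂ = 0.600: g = 0.0496, g' = -0.730 → ψ₂ = 0.668
  ψ₂ = 0.668: g = 0.0011, g' = -0.700 → ψ₂ = 0.670
Converged at ψ₂ = 0.670.
  n-butane: x = 0.155, y = 0.569
  chloroform: x = 0.845, y = 0.431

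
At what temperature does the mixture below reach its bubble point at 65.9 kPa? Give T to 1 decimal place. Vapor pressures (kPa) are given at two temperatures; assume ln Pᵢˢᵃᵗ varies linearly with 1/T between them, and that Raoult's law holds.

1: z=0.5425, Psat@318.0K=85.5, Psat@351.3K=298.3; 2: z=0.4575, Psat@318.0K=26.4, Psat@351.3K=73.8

T = 321.0 K

Bubble-point temperature: ΣzᵢPᵢˢᵃᵗ(T) = P. Interpolate ln Pᵢˢᵃᵗ = aᵢ + bᵢ/T.
  T = 318.0 K: ΣzᵢPᵢˢᵃᵗ = 58.46 kPa
  T = 351.3 K: ΣzᵢPᵢˢᵃᵗ = 195.59 kPa
  T = 334.6 K: ΣzᵢPᵢˢᵃᵗ = 109.89 kPa
  T = 326.3 K: ΣzᵢPᵢˢᵃᵗ = 80.78 kPa
  T = 322.1 K: ΣzᵢPᵢˢᵃᵗ = 68.72 kPa
  T = 320.1 K: ΣzᵢPᵢˢᵃᵗ = 63.54 kPa
Interpolating between 320.1 K and 322.1 K gives T ≈ 321.0 K.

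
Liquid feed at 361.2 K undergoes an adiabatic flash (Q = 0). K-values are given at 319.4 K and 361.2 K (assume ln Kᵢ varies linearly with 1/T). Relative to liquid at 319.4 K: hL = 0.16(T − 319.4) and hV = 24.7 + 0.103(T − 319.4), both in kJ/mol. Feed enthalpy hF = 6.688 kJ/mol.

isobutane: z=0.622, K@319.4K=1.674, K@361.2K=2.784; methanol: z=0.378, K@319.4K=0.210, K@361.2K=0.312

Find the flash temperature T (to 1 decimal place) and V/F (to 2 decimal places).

T = 321.1 K, V/F = 0.26

Adiabatic flash: solve Rachford–Rice at each trial T, then check hF = ψ·hV(T) + (1−ψ)·hL(T).
  T = 319.4 K: K = (1.674, 0.210), RR gives ψ = 0.227, H_out = 5.595 kJ/mol
  T = 361.2 K: K = (2.784, 0.312), RR gives ψ = 0.692, H_out = 22.136 kJ/mol
  T = 340.3 K: K = (2.193, 0.259), RR gives ψ = 0.523, H_out = 15.630 kJ/mol
  T = 329.9 K: K = (1.925, 0.234), RR gives ψ = 0.404, H_out = 11.410 kJ/mol
  T = 324.6 K: K = (1.796, 0.222), RR gives ψ = 0.325, H_out = 8.751 kJ/mol
  T = 322.0 K: K = (1.734, 0.216), RR gives ψ = 0.279, H_out = 7.256 kJ/mol
  T = 320.7 K: K = (1.704, 0.213), RR gives ψ = 0.253, H_out = 6.449 kJ/mol
Linear interpolation between T = 320.7 (H_out = 6.449) and T = 322.0 (H_out = 7.256) on hF = 6.688 gives T ≈ 321.1 K, at which ψ = 0.26.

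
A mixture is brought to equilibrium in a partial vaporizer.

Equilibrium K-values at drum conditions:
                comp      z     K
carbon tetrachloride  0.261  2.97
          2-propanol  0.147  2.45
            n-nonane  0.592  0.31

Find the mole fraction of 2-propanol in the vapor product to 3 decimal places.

Material balance + equilibrium reduce to Σ zᵢ(Kᵢ−1)/(1+V/F(Kᵢ−1)) = 0.
Feasibility: ΣzᵢKᵢ = 1.319, Σzᵢ/Kᵢ = 2.058 — both > 1, two phases present.
Newton–Raphson from V/F = 0.5:
  V/F = 0.500: g = -0.2410, g' = -1.018 → V/F = 0.263
  V/F = 0.263: g = -0.0062, g' = -1.022 → V/F = 0.257
Converged at V/F = 0.257.
Compositions from xᵢ = zᵢ/(1+V/F(Kᵢ−1)), yᵢ = Kᵢxᵢ:
  carbon tetrachloride: x = 0.173, y = 0.515
  2-propanol: x = 0.107, y = 0.262
  n-nonane: x = 0.720, y = 0.223

y_2-propanol = 0.262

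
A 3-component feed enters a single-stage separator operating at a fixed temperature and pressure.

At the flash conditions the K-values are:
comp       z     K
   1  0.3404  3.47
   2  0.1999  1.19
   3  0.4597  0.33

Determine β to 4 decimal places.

Material balance + equilibrium reduce to Σ zᵢ(Kᵢ−1)/(1+β(Kᵢ−1)) = 0.
Feasibility: ΣzᵢKᵢ = 1.5708, Σzᵢ/Kᵢ = 1.6591 — both > 1, two phases present.
Iterate (Newton) starting at β = 0.5:
  β = 0.5000: g = -0.05228, g' = -0.8884 → β = 0.4412
  β = 0.4412: g = 0.00017, g' = -0.8976 → β = 0.4413
Converged at β = 0.4413.

β = 0.4413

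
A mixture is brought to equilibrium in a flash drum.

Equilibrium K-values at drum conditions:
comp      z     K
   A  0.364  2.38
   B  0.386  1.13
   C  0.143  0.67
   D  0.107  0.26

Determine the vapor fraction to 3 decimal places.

ψ = 0.846

Iterate (Newton) starting at ψ = 0.52:
  ψ = 0.520: g = 0.1538, g' = -0.418 → ψ = 0.888
  ψ = 0.888: g = -0.0268, g' = -0.674 → ψ = 0.848
  ψ = 0.848: g = -0.0014, g' = -0.605 → ψ = 0.846
Converged at ψ = 0.846.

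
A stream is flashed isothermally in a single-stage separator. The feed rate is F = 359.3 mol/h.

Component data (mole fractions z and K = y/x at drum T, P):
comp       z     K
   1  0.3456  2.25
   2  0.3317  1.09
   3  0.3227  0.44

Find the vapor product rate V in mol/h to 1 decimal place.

V = 218.2 mol/h

Material balance + equilibrium reduce to Σ zᵢ(Kᵢ−1)/(1+ψ(Kᵢ−1)) = 0.
g(0) = ΣzᵢKᵢ − 1 = 0.2811 and g(1) = 1 − Σzᵢ/Kᵢ = -0.1913, so a root lies in (0, 1).
Newton iteration, ψ⁰ = 0.5:
  ψ = 0.5000: g = 0.04342, g' = -0.4022 → ψ = 0.6080
  ψ = 0.6080: g = -0.00024, g' = -0.4094 → ψ = 0.6074
Converged at ψ = 0.6074.
Then V = ψ·F = 0.6074·359.3 = 218.2 mol/h and L = F − V = 141.1 mol/h.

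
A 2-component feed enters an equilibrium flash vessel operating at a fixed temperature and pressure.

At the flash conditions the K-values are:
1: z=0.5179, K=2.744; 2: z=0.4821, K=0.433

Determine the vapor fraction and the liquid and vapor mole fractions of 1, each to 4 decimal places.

Rachford–Rice: g(ψ) = Σ zᵢ(Kᵢ−1)/(1+ψ(Kᵢ−1)) = 0.
Check two-phase: ΣzᵢKᵢ = 1.6299 > 1 and Σzᵢ/Kᵢ = 1.3021 > 1, so g(0) = 0.6299 > 0 and g(1) = -0.3021 < 0.
Binary case is linear: z₁(K₁−1)(1+ψ(K₂−1)) + z₂(K₂−1)(1+ψ(K₁−1)) = 0
⇒ ψ = [z₁(K₁−1)+z₂(K₂−1)] / [−(K₁−1)(K₂−1)] = 0.62987/0.98885 = 0.6370
Compositions from xᵢ = zᵢ/(1+ψ(Kᵢ−1)), yᵢ = Kᵢxᵢ:
  1: x = 0.2453, y = 0.6732
  2: x = 0.7547, y = 0.3268

ψ = 0.6370, x_1 = 0.2453, y_1 = 0.6732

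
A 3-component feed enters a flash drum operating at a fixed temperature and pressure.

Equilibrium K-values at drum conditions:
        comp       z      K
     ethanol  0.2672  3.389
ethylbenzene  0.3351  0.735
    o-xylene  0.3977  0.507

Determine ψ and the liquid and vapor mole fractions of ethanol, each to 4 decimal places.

ψ = 0.3709, x_ethanol = 0.1417, y_ethanol = 0.4801

Rachford–Rice: g(ψ) = Σ zᵢ(Kᵢ−1)/(1+ψ(Kᵢ−1)) = 0.
g(0) = ΣzᵢKᵢ − 1 = 0.3535 and g(1) = 1 − Σzᵢ/Kᵢ = -0.3192, so a root lies in (0, 1).
Newton–Raphson from ψ = 0.68:
  ψ = 0.6800: g = -0.16004, g' = -0.4751 → ψ = 0.3432
  ψ = 0.3432: g = 0.01709, g' = -0.6290 → ψ = 0.3703
  ψ = 0.3703: g = 0.00036, g' = -0.6029 → ψ = 0.3709
Converged at ψ = 0.3709.
Compositions from xᵢ = zᵢ/(1+ψ(Kᵢ−1)), yᵢ = Kᵢxᵢ:
  ethanol: x = 0.1417, y = 0.4801
  ethylbenzene: x = 0.3716, y = 0.2731
  o-xylene: x = 0.4867, y = 0.2468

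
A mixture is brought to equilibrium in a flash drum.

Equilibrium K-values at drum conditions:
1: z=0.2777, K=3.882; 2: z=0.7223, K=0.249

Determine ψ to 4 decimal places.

ψ = 0.1191

Let ψ = V/F and solve Σ zᵢ(Kᵢ−1)/(1+ψ(Kᵢ−1)) = 0.
Feasibility: ΣzᵢKᵢ = 1.2579, Σzᵢ/Kᵢ = 2.9723 — both > 1, two phases present.
Binary case is linear: z₁(K₁−1)(1+ψ(K₂−1)) + z₂(K₂−1)(1+ψ(K₁−1)) = 0
⇒ ψ = [z₁(K₁−1)+z₂(K₂−1)] / [−(K₁−1)(K₂−1)] = 0.25788/2.16438 = 0.1191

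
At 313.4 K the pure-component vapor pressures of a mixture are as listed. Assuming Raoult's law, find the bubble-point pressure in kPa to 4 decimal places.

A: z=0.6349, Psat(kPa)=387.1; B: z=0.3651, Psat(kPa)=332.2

At the bubble point ψ → 0, so ΣzᵢKᵢ = 1 with Kᵢ = Pᵢˢᵃᵗ/P ⇒ P = ΣzᵢPᵢˢᵃᵗ.
P = 0.6349·387.1 + 0.3651·332.2 = 367.0560 kPa

Pbub = 367.0560 kPa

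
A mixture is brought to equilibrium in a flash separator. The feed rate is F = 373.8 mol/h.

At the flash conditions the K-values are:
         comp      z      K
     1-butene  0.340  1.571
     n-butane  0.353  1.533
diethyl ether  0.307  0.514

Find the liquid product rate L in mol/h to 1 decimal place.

L = 48.9 mol/h

Let β = V/F and solve Σ zᵢ(Kᵢ−1)/(1+β(Kᵢ−1)) = 0.
g(0) = ΣzᵢKᵢ − 1 = 0.233 and g(1) = 1 − Σzᵢ/Kᵢ = -0.044, so a root lies in (0, 1).
Iterate (Newton) starting at β = 0.5:
  β = 0.500: g = 0.1025, g' = -0.256 → β = 0.900
  β = 0.900: g = -0.0098, g' = -0.323 → β = 0.870
  β = 0.870: g = -0.0001, g' = -0.314 → β = 0.869
Converged at β = 0.869.
Then V = β·F = 0.8692·373.8 = 324.9 mol/h and L = F − V = 48.9 mol/h.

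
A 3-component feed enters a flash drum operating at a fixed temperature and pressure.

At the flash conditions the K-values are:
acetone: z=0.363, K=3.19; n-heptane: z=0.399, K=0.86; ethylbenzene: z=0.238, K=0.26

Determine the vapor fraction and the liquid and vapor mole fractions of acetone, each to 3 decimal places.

ψ = 0.554, x_acetone = 0.164, y_acetone = 0.523

Iterate (Newton) starting at ψ = 0.5:
  ψ = 0.500: g = 0.0398, g' = -0.734 → ψ = 0.554
Converged at ψ = 0.554.
Compositions from xᵢ = zᵢ/(1+ψ(Kᵢ−1)), yᵢ = Kᵢxᵢ:
  acetone: x = 0.164, y = 0.523
  n-heptane: x = 0.433, y = 0.372
  ethylbenzene: x = 0.403, y = 0.105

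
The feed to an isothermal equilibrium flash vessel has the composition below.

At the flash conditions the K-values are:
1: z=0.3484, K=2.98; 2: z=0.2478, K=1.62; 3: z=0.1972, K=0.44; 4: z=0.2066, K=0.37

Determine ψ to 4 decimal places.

Let ψ = V/F and solve Σ zᵢ(Kᵢ−1)/(1+ψ(Kᵢ−1)) = 0.
g(0) = ΣzᵢKᵢ − 1 = 0.6029 and g(1) = 1 − Σzᵢ/Kᵢ = -0.2764, so a root lies in (0, 1).
Newton iteration, ψ⁰ = 0.5:
  ψ = 0.5000: g = 0.12054, g' = -0.6945 → ψ = 0.6736
  ψ = 0.6736: g = 0.00055, g' = -0.7051 → ψ = 0.6744
Converged at ψ = 0.6744.

ψ = 0.6744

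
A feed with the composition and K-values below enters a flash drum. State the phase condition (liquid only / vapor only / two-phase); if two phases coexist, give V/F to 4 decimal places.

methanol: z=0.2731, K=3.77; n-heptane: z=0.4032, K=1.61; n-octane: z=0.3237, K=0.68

vapor only

ΣzᵢKᵢ = 1.8989; Σzᵢ/Kᵢ = 0.7989.
Since Σzᵢ/Kᵢ < 1 the mixture is above its dew point — single vapor phase.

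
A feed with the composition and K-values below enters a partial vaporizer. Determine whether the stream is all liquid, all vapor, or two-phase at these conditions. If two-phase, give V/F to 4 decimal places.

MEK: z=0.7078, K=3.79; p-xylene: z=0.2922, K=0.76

ΣzᵢKᵢ = 2.9046; Σzᵢ/Kᵢ = 0.5712.
Since Σzᵢ/Kᵢ < 1 the mixture is above its dew point — single vapor phase.

all vapor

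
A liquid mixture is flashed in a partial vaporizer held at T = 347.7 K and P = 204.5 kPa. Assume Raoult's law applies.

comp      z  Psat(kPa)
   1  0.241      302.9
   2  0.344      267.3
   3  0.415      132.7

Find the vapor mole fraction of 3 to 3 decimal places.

y_3 = 0.335

Raoult's law: Kᵢ = Pᵢˢᵃᵗ/P = Pᵢˢᵃᵗ/204.5.
  K_1 = 302.9/204.5 = 1.48117, K_2 = 267.3/204.5 = 1.30709, K_3 = 132.7/204.5 = 0.64890
Let ψ = V/F and solve Σ zᵢ(Kᵢ−1)/(1+ψ(Kᵢ−1)) = 0.
g(0) = ΣzᵢKᵢ − 1 = 0.076 and g(1) = 1 − Σzᵢ/Kᵢ = -0.065, so a root lies in (0, 1).
Newton iteration, ψ⁰ = 0.5:
  ψ = 0.500: g = 0.0083, g' = -0.136 → ψ = 0.561
Converged at ψ = 0.561.
Compositions from xᵢ = zᵢ/(1+ψ(Kᵢ−1)), yᵢ = Kᵢxᵢ:
  1: x = 0.190, y = 0.281
  2: x = 0.293, y = 0.384
  3: x = 0.517, y = 0.335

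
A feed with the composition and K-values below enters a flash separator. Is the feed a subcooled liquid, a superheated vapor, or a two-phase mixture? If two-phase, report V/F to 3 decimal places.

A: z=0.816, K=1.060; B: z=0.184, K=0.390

ΣzᵢKᵢ = 0.937; Σzᵢ/Kᵢ = 1.242.
Since ΣzᵢKᵢ < 1 the mixture is below its bubble point — single liquid phase.

subcooled liquid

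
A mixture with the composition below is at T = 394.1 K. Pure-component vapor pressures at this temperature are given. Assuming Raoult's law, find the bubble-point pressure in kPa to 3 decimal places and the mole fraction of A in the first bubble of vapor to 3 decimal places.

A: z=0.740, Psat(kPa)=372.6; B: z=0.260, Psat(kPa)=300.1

Pbub = 353.750 kPa, y_A = 0.779

At the bubble point ψ → 0, so ΣzᵢKᵢ = 1 with Kᵢ = Pᵢˢᵃᵗ/P ⇒ P = ΣzᵢPᵢˢᵃᵗ.
P = 0.740·372.6 + 0.260·300.1 = 353.750 kPa
yᵢ = zᵢPᵢˢᵃᵗ/P ⇒ y_A = 0.740·372.6/353.750 = 0.779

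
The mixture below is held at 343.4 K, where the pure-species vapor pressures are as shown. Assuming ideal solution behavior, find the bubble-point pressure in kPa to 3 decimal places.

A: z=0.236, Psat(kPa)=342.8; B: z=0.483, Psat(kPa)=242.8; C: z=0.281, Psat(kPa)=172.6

Pbub = 246.674 kPa

At the bubble point ψ → 0, so ΣzᵢKᵢ = 1 with Kᵢ = Pᵢˢᵃᵗ/P ⇒ P = ΣzᵢPᵢˢᵃᵗ.
P = 0.236·342.8 + 0.483·242.8 + 0.281·172.6 = 246.674 kPa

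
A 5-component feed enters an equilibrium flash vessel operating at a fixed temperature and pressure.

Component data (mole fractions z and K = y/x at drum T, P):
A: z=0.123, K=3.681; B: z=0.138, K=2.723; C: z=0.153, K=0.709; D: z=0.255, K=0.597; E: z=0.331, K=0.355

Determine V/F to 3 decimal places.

V/F = 0.185

Material balance + equilibrium reduce to Σ zᵢ(Kᵢ−1)/(1+V/F(Kᵢ−1)) = 0.
Check two-phase: ΣzᵢKᵢ = 1.207 > 1 and Σzᵢ/Kᵢ = 1.659 > 1, so g(0) = 0.207 > 0 and g(1) = -0.659 < 0.
Newton iteration, V/F⁰ = 0.5:
  V/F = 0.500: g = -0.2273, g' = -0.662 → V/F = 0.157
  V/F = 0.157: g = 0.0255, g' = -0.924 → V/F = 0.184
  V/F = 0.184: g = 0.0007, g' = -0.872 → V/F = 0.185
Converged at V/F = 0.185.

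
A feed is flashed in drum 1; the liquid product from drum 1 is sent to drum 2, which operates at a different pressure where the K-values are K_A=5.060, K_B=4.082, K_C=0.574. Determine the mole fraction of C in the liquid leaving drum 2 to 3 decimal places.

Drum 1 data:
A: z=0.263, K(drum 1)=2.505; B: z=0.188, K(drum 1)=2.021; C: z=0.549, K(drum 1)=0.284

Drum 1:
Let ψ₁ = V/F and solve Σ zᵢ(Kᵢ−1)/(1+ψ₁(Kᵢ−1)) = 0.
Feasibility: ΣzᵢKᵢ = 1.195, Σzᵢ/Kᵢ = 2.131 — both > 1, two phases present.
Iterate (Newton) starting at ψ₁ = 0.52:
  ψ₁ = 0.520: g = -0.2788, g' = -0.985 → ψ₁ = 0.237
  ψ₁ = 0.237: g = -0.0272, g' = -0.859 → ψ₁ = 0.205
  ψ₁ = 0.205: g = 0.0001, g' = -0.868 → ψ₁ = 0.206
Converged at ψ₁ = 0.206.
Drum-1 compositions:
  A: x = 0.201, y = 0.503
  B: x = 0.155, y = 0.314
  C: x = 0.644, y = 0.183
Drum-2 feed = drum-1 liquid: z₂ = (0.2009, 0.1554, 0.6438).
Drum 2:
Iterate (Newton) starting at ψ₂ = 0.5:
  ψ₂ = 0.500: g = 0.1091, g' = -0.778 → ψ₂ = 0.640
  ψ₂ = 0.640: g = 0.0105, g' = -0.643 → ψ₂ = 0.657
Converged at ψ₂ = 0.657.
  A: x = 0.055, y = 0.277
  B: x = 0.051, y = 0.210
  C: x = 0.894, y = 0.513

x_C (drum 2) = 0.894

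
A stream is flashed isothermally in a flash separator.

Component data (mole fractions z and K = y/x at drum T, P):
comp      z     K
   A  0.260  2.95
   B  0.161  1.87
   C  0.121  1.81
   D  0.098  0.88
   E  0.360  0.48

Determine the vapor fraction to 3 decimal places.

Rachford–Rice: g(ψ) = Σ zᵢ(Kᵢ−1)/(1+ψ(Kᵢ−1)) = 0.
g(0) = ΣzᵢKᵢ − 1 = 0.546 and g(1) = 1 − Σzᵢ/Kᵢ = -0.102, so a root lies in (0, 1).
Newton iteration, ψ⁰ = 0.5:
  ψ = 0.500: g = 0.1586, g' = -0.532 → ψ = 0.798
  ψ = 0.798: g = 0.0076, g' = -0.509 → ψ = 0.813
Converged at ψ = 0.813.

ψ = 0.813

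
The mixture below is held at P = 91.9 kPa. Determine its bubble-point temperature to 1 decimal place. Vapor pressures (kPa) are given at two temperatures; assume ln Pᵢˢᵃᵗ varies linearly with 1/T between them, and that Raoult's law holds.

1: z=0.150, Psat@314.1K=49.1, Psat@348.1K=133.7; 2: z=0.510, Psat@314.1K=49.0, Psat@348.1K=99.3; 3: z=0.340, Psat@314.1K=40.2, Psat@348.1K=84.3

Bubble-point temperature: ΣzᵢPᵢˢᵃᵗ(T) = P. Interpolate ln Pᵢˢᵃᵗ = aᵢ + bᵢ/T.
  T = 314.1 K: ΣzᵢPᵢˢᵃᵗ = 46.02 kPa
  T = 348.1 K: ΣzᵢPᵢˢᵃᵗ = 99.36 kPa
  T = 331.1 K: ΣzᵢPᵢˢᵃᵗ = 68.87 kPa
  T = 339.6 K: ΣzᵢPᵢˢᵃᵗ = 83.07 kPa
  T = 343.9 K: ΣzᵢPᵢˢᵃᵗ = 91.04 kPa
  T = 346.0 K: ΣzᵢPᵢˢᵃᵗ = 95.13 kPa
Interpolating between 343.9 K and 346.0 K gives T ≈ 344.3 K.

T = 344.3 K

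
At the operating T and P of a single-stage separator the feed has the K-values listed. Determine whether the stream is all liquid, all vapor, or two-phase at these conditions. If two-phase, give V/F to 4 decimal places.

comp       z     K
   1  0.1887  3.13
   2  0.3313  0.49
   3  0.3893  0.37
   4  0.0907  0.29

ΣzᵢKᵢ = 0.9233; Σzᵢ/Kᵢ = 2.1013.
Since ΣzᵢKᵢ < 1 the mixture is below its bubble point — single liquid phase.

all liquid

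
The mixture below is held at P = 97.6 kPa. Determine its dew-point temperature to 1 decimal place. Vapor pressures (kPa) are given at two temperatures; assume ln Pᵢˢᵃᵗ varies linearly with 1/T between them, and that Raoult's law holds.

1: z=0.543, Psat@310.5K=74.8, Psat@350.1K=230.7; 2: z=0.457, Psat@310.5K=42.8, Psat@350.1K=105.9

T = 331.7 K

Dew-point temperature: Σzᵢ·P/Pᵢˢᵃᵗ(T) = 1. Interpolate ln Pᵢˢᵃᵗ = aᵢ + bᵢ/T.
  T = 310.5 K: ΣzᵢP/Pᵢˢᵃᵗ = 1.7506
  T = 350.1 K: ΣzᵢP/Pᵢˢᵃᵗ = 0.6509
  T = 330.3 K: ΣzᵢP/Pᵢˢᵃᵗ = 1.0348
  T = 340.2 K: ΣzᵢP/Pᵢˢᵃᵗ = 0.8149
  T = 335.2 K: ΣzᵢP/Pᵢˢᵃᵗ = 0.9177
  T = 332.8 K: ΣzᵢP/Pᵢˢᵃᵗ = 0.9729
Interpolating between 330.3 K and 332.8 K gives T ≈ 331.7 K.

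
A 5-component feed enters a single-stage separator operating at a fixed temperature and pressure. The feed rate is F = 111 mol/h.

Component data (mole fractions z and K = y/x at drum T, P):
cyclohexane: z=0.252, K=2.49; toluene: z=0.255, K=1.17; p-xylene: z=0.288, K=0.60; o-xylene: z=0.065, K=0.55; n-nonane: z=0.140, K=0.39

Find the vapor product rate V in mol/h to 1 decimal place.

V = 41.7 mol/h

Rachford–Rice: g(ψ) = Σ zᵢ(Kᵢ−1)/(1+ψ(Kᵢ−1)) = 0.
Check two-phase: ΣzᵢKᵢ = 1.189 > 1 and Σzᵢ/Kᵢ = 1.276 > 1, so g(0) = 0.189 > 0 and g(1) = -0.276 < 0.
Newton iteration, ψ⁰ = 0.34:
  ψ = 0.340: g = 0.0146, g' = -0.416 → ψ = 0.375
Converged at ψ = 0.375.
Then V = ψ·F = 0.3755·111 = 41.7 mol/h and L = F − V = 69.3 mol/h.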